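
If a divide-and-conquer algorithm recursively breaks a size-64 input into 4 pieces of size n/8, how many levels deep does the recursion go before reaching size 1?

For divide and conquer with division factor 8:

Problem sizes at each level:
Level 0: 64
Level 1: 8
Level 2: 1

The root is level 0 and the size-1 base case is level 2 (the tree spans levels 0 through 2, i.e. 3 levels counting the root), so the depth is the number of divisions: log_8(64) = 2

The recursion tree depth is log_8(64) = 2. At each level, the problem size is divided by 8, so it takes 2 divisions to reduce to a base case of size 1. The algorithm makes 4 recursive calls at each level.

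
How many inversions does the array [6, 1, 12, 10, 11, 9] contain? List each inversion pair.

Finding inversions in [6, 1, 12, 10, 11, 9]:

(0, 1): arr[0]=6 > arr[1]=1
(2, 3): arr[2]=12 > arr[3]=10
(2, 4): arr[2]=12 > arr[4]=11
(2, 5): arr[2]=12 > arr[5]=9
(3, 5): arr[3]=10 > arr[5]=9
(4, 5): arr[4]=11 > arr[5]=9

Total inversions: 6

The array has 6 inversion(s): (0,1), (2,3), (2,4), (2,5), (3,5), (4,5). Each pair (i,j) satisfies i < j and arr[i] > arr[j].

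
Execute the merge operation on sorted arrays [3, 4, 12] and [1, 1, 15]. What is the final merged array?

Merging process:

Compare 3 vs 1: take 1 from right. Merged: [1]
Compare 3 vs 1: take 1 from right. Merged: [1, 1]
Compare 3 vs 15: take 3 from left. Merged: [1, 1, 3]
Compare 4 vs 15: take 4 from left. Merged: [1, 1, 3, 4]
Compare 12 vs 15: take 12 from left. Merged: [1, 1, 3, 4, 12]
Append remaining from right: [15]. Merged: [1, 1, 3, 4, 12, 15]

Final merged array: [1, 1, 3, 4, 12, 15]
Total comparisons: 5

The merged array is [1, 1, 3, 4, 12, 15], requiring 5 comparisons. The merge step runs in O(n) time where n is the total number of elements.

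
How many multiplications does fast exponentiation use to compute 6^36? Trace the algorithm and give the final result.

Computing 6^36 by squaring (build up from 6^1; each line after the first costs one multiplication):

6^1 = 6
6^2 = (6^1)^2 = 6^2 = 36
6^4 = (6^2)^2 = 36^2 = 1296
6^8 = (6^4)^2 = 1296^2 = 1679616
6^9 = 6 * 6^8 = 6 * 1679616 = 10077696
6^18 = (6^9)^2 = 10077696^2 = 101559956668416
6^36 = (6^18)^2 = 101559956668416^2 = 10314424798490535546171949056

Result: 10314424798490535546171949056
Multiplications needed: 6 (6 lines after 6^1)

6^36 = 10314424798490535546171949056. Using exponentiation by squaring, this requires 6 multiplications. The key idea: if the exponent is even, square the half-power; if odd, multiply by the base once.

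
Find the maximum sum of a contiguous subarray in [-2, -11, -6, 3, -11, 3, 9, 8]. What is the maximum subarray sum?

Using Kadane's algorithm on [-2, -11, -6, 3, -11, 3, 9, 8]:

Scanning through the array:
Position 1 (value -11): max_ending_here = -11, max_so_far = -2
Position 2 (value -6): max_ending_here = -6, max_so_far = -2
Position 3 (value 3): max_ending_here = 3, max_so_far = 3
Position 4 (value -11): max_ending_here = -8, max_so_far = 3
Position 5 (value 3): max_ending_here = 3, max_so_far = 3
Position 6 (value 9): max_ending_here = 12, max_so_far = 12
Position 7 (value 8): max_ending_here = 20, max_so_far = 20

Maximum subarray: [3, 9, 8]
Maximum sum: 20

The maximum subarray is [3, 9, 8] with sum 20. This subarray runs from index 5 to index 7.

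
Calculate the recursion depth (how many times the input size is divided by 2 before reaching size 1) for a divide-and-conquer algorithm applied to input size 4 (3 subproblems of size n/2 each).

For divide and conquer with division factor 2:

Problem sizes at each level:
Level 0: 4
Level 1: 2
Level 2: 1

The root is level 0 and the size-1 base case is level 2 (the tree spans levels 0 through 2, i.e. 3 levels counting the root), so the depth is the number of divisions: log_2(4) = 2

The recursion tree depth is log_2(4) = 2. At each level, the problem size is divided by 2, so it takes 2 divisions to reduce to a base case of size 1. The algorithm makes 3 recursive calls at each level.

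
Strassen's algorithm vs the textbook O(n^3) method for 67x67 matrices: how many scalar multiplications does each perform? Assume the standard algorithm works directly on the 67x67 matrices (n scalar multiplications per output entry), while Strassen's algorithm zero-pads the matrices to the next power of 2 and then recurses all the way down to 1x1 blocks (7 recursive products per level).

Matrix multiplication for 67x67 matrices:

Strassen's algorithm requires power-of-2 dimensions. Pad 67x67 to 128x128 (next power of 2).

Standard algorithm: 67^3 = 300763 multiplications
Strassen's algorithm: 7^(log2(128)) = 7^7 = 823543 multiplications
Difference: 300763 - 823543 = -522780 (Strassen uses MORE here due to padding overhead — for small or just-over-power-of-2 n, padding can outweigh the per-level savings)

Standard: 300763 multiplications (67^3). Strassen: 823543 multiplications (7^7, after padding to 128x128). Strassen reduces 8 recursive multiplications to 7 at each level.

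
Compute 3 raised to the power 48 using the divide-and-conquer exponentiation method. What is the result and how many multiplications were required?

Computing 3^48 by squaring (build up from 3^1; each line after the first costs one multiplication):

3^1 = 3
3^2 = (3^1)^2 = 3^2 = 9
3^3 = 3 * 3^2 = 3 * 9 = 27
3^6 = (3^3)^2 = 27^2 = 729
3^12 = (3^6)^2 = 729^2 = 531441
3^24 = (3^12)^2 = 531441^2 = 282429536481
3^48 = (3^24)^2 = 282429536481^2 = 79766443076872509863361

Result: 79766443076872509863361
Multiplications needed: 6 (6 lines after 3^1)

3^48 = 79766443076872509863361. Using exponentiation by squaring, this requires 6 multiplications. The key idea: if the exponent is even, square the half-power; if odd, multiply by the base once.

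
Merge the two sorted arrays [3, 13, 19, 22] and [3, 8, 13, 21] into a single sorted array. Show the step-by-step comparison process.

Merging process:

Compare 3 vs 3: take 3 from left. Merged: [3]
Compare 13 vs 3: take 3 from right. Merged: [3, 3]
Compare 13 vs 8: take 8 from right. Merged: [3, 3, 8]
Compare 13 vs 13: take 13 from left. Merged: [3, 3, 8, 13]
Compare 19 vs 13: take 13 from right. Merged: [3, 3, 8, 13, 13]
Compare 19 vs 21: take 19 from left. Merged: [3, 3, 8, 13, 13, 19]
Compare 22 vs 21: take 21 from right. Merged: [3, 3, 8, 13, 13, 19, 21]
Append remaining from left: [22]. Merged: [3, 3, 8, 13, 13, 19, 21, 22]

Final merged array: [3, 3, 8, 13, 13, 19, 21, 22]
Total comparisons: 7

The merged array is [3, 3, 8, 13, 13, 19, 21, 22], requiring 7 comparisons. The merge step runs in O(n) time where n is the total number of elements.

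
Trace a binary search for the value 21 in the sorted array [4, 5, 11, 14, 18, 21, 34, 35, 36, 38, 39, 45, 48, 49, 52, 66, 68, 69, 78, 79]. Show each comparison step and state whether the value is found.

Binary search for 21 in [4, 5, 11, 14, 18, 21, 34, 35, 36, 38, 39, 45, 48, 49, 52, 66, 68, 69, 78, 79]:

lo=0, hi=19, mid=9, arr[mid]=38 -> 38 > 21, search left half
lo=0, hi=8, mid=4, arr[mid]=18 -> 18 < 21, search right half
lo=5, hi=8, mid=6, arr[mid]=34 -> 34 > 21, search left half
lo=5, hi=5, mid=5, arr[mid]=21 -> Found target at index 5!

Binary search finds 21 at index 5 after 4 comparisons. The search repeatedly halves the search space by comparing with the middle element.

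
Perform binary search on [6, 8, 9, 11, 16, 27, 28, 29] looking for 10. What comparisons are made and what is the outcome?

Binary search for 10 in [6, 8, 9, 11, 16, 27, 28, 29]:

lo=0, hi=7, mid=3, arr[mid]=11 -> 11 > 10, search left half
lo=0, hi=2, mid=1, arr[mid]=8 -> 8 < 10, search right half
lo=2, hi=2, mid=2, arr[mid]=9 -> 9 < 10, search right half
lo=3 > hi=2, target 10 not found

Binary search determines that 10 is not in the array after 3 comparisons. The search space was exhausted without finding the target.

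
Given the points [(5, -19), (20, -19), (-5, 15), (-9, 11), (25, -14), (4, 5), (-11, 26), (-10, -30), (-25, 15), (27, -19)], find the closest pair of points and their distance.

Computing all pairwise distances among 10 points:

d((5, -19), (20, -19)) = 15.0
d((5, -19), (-5, 15)) = 35.4401
d((5, -19), (-9, 11)) = 33.1059
d((5, -19), (25, -14)) = 20.6155
d((5, -19), (4, 5)) = 24.0208
d((5, -19), (-11, 26)) = 47.7598
d((5, -19), (-10, -30)) = 18.6011
d((5, -19), (-25, 15)) = 45.3431
d((5, -19), (27, -19)) = 22.0
d((20, -19), (-5, 15)) = 42.2019
d((20, -19), (-9, 11)) = 41.7253
d((20, -19), (25, -14)) = 7.0711
d((20, -19), (4, 5)) = 28.8444
d((20, -19), (-11, 26)) = 54.6443
d((20, -19), (-10, -30)) = 31.9531
d((20, -19), (-25, 15)) = 56.4004
d((20, -19), (27, -19)) = 7.0
d((-5, 15), (-9, 11)) = 5.6569
d((-5, 15), (25, -14)) = 41.7253
d((-5, 15), (4, 5)) = 13.4536
d((-5, 15), (-11, 26)) = 12.53
d((-5, 15), (-10, -30)) = 45.2769
d((-5, 15), (-25, 15)) = 20.0
d((-5, 15), (27, -19)) = 46.6905
d((-9, 11), (25, -14)) = 42.2019
d((-9, 11), (4, 5)) = 14.3178
d((-9, 11), (-11, 26)) = 15.1327
d((-9, 11), (-10, -30)) = 41.0122
d((-9, 11), (-25, 15)) = 16.4924
d((-9, 11), (27, -19)) = 46.8615
d((25, -14), (4, 5)) = 28.3196
d((25, -14), (-11, 26)) = 53.8145
d((25, -14), (-10, -30)) = 38.4838
d((25, -14), (-25, 15)) = 57.8014
d((25, -14), (27, -19)) = 5.3852 <-- minimum
d((4, 5), (-11, 26)) = 25.807
d((4, 5), (-10, -30)) = 37.6962
d((4, 5), (-25, 15)) = 30.6757
d((4, 5), (27, -19)) = 33.2415
d((-11, 26), (-10, -30)) = 56.0089
d((-11, 26), (-25, 15)) = 17.8045
d((-11, 26), (27, -19)) = 58.8982
d((-10, -30), (-25, 15)) = 47.4342
d((-10, -30), (27, -19)) = 38.6005
d((-25, 15), (27, -19)) = 62.1289

Closest pair: (25, -14) and (27, -19) with distance 5.3852

The closest pair is (25, -14) and (27, -19) with Euclidean distance 5.3852. For 10 points, brute-force pairwise comparison is shown above. For large n, the divide-and-conquer algorithm (sort by x, recurse on halves, check the dividing strip) achieves O(n log n).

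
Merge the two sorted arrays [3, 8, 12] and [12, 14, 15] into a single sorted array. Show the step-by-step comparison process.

Merging process:

Compare 3 vs 12: take 3 from left. Merged: [3]
Compare 8 vs 12: take 8 from left. Merged: [3, 8]
Compare 12 vs 12: take 12 from left. Merged: [3, 8, 12]
Append remaining from right: [12, 14, 15]. Merged: [3, 8, 12, 12, 14, 15]

Final merged array: [3, 8, 12, 12, 14, 15]
Total comparisons: 3

The merged array is [3, 8, 12, 12, 14, 15], requiring 3 comparisons. The merge step runs in O(n) time where n is the total number of elements.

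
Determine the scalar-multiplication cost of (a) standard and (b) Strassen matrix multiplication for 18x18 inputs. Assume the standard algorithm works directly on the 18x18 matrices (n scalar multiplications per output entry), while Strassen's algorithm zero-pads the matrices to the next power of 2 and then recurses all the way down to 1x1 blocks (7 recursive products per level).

Matrix multiplication for 18x18 matrices:

Strassen's algorithm requires power-of-2 dimensions. Pad 18x18 to 32x32 (next power of 2).

Standard algorithm: 18^3 = 5832 multiplications
Strassen's algorithm: 7^(log2(32)) = 7^5 = 16807 multiplications
Difference: 5832 - 16807 = -10975 (Strassen uses MORE here due to padding overhead — for small or just-over-power-of-2 n, padding can outweigh the per-level savings)

Standard: 5832 multiplications (18^3). Strassen: 16807 multiplications (7^5, after padding to 32x32). Strassen reduces 8 recursive multiplications to 7 at each level.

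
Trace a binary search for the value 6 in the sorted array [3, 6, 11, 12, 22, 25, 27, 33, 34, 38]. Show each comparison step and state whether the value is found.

Binary search for 6 in [3, 6, 11, 12, 22, 25, 27, 33, 34, 38]:

lo=0, hi=9, mid=4, arr[mid]=22 -> 22 > 6, search left half
lo=0, hi=3, mid=1, arr[mid]=6 -> Found target at index 1!

Binary search finds 6 at index 1 after 2 comparisons. The search repeatedly halves the search space by comparing with the middle element.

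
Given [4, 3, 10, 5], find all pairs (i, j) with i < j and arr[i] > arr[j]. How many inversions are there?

Finding inversions in [4, 3, 10, 5]:

(0, 1): arr[0]=4 > arr[1]=3
(2, 3): arr[2]=10 > arr[3]=5

Total inversions: 2

The array has 2 inversion(s): (0,1), (2,3). Each pair (i,j) satisfies i < j and arr[i] > arr[j].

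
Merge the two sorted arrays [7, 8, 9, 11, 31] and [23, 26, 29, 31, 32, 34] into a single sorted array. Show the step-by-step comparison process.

Merging process:

Compare 7 vs 23: take 7 from left. Merged: [7]
Compare 8 vs 23: take 8 from left. Merged: [7, 8]
Compare 9 vs 23: take 9 from left. Merged: [7, 8, 9]
Compare 11 vs 23: take 11 from left. Merged: [7, 8, 9, 11]
Compare 31 vs 23: take 23 from right. Merged: [7, 8, 9, 11, 23]
Compare 31 vs 26: take 26 from right. Merged: [7, 8, 9, 11, 23, 26]
Compare 31 vs 29: take 29 from right. Merged: [7, 8, 9, 11, 23, 26, 29]
Compare 31 vs 31: take 31 from left. Merged: [7, 8, 9, 11, 23, 26, 29, 31]
Append remaining from right: [31, 32, 34]. Merged: [7, 8, 9, 11, 23, 26, 29, 31, 31, 32, 34]

Final merged array: [7, 8, 9, 11, 23, 26, 29, 31, 31, 32, 34]
Total comparisons: 8

The merged array is [7, 8, 9, 11, 23, 26, 29, 31, 31, 32, 34], requiring 8 comparisons. The merge step runs in O(n) time where n is the total number of elements.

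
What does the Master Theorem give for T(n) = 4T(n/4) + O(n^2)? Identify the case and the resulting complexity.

Master Theorem for T(n) = 4T(n/4) + O(n^2):

a = 4, b = 4, c = 2
log_b(a) = log_4(4) = 1.0000

Case 3: c = 2 > log_4(4) = 1.0000
T(n) = O(n^2) = O(n^2)

For T(n) = 4T(n/4) + O(n^2): log_4(4) = 1.0000. This is Case 3 of the Master Theorem (c > log_b(a), work dominated by root), giving O(n^2).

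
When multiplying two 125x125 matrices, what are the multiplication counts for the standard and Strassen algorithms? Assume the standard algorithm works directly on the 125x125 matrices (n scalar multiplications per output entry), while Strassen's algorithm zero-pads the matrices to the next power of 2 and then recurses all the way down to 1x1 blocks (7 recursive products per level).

Matrix multiplication for 125x125 matrices:

Strassen's algorithm requires power-of-2 dimensions. Pad 125x125 to 128x128 (next power of 2).

Standard algorithm: 125^3 = 1953125 multiplications
Strassen's algorithm: 7^(log2(128)) = 7^7 = 823543 multiplications
Savings: 1953125 - 823543 = 1129582 multiplications

Standard: 1953125 multiplications (125^3). Strassen: 823543 multiplications (7^7, after padding to 128x128). Strassen reduces 8 recursive multiplications to 7 at each level.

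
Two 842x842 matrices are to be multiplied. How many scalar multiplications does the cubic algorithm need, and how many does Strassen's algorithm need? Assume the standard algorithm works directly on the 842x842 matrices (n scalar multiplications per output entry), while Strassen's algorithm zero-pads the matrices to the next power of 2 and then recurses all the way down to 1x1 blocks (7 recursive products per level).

Matrix multiplication for 842x842 matrices:

Strassen's algorithm requires power-of-2 dimensions. Pad 842x842 to 1024x1024 (next power of 2).

Standard algorithm: 842^3 = 596947688 multiplications
Strassen's algorithm: 7^(log2(1024)) = 7^10 = 282475249 multiplications
Savings: 596947688 - 282475249 = 314472439 multiplications

Standard: 596947688 multiplications (842^3). Strassen: 282475249 multiplications (7^10, after padding to 1024x1024). Strassen reduces 8 recursive multiplications to 7 at each level.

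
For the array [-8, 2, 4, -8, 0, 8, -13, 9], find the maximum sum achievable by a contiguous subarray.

Using Kadane's algorithm on [-8, 2, 4, -8, 0, 8, -13, 9]:

Scanning through the array:
Position 1 (value 2): max_ending_here = 2, max_so_far = 2
Position 2 (value 4): max_ending_here = 6, max_so_far = 6
Position 3 (value -8): max_ending_here = -2, max_so_far = 6
Position 4 (value 0): max_ending_here = 0, max_so_far = 6
Position 5 (value 8): max_ending_here = 8, max_so_far = 8
Position 6 (value -13): max_ending_here = -5, max_so_far = 8
Position 7 (value 9): max_ending_here = 9, max_so_far = 9

Maximum subarray: [9]
Maximum sum: 9

The maximum subarray is [9] with sum 9. This subarray runs from index 7 to index 7.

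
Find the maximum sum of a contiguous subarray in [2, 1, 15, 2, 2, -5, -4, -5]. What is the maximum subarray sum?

Using Kadane's algorithm on [2, 1, 15, 2, 2, -5, -4, -5]:

Scanning through the array:
Position 1 (value 1): max_ending_here = 3, max_so_far = 3
Position 2 (value 15): max_ending_here = 18, max_so_far = 18
Position 3 (value 2): max_ending_here = 20, max_so_far = 20
Position 4 (value 2): max_ending_here = 22, max_so_far = 22
Position 5 (value -5): max_ending_here = 17, max_so_far = 22
Position 6 (value -4): max_ending_here = 13, max_so_far = 22
Position 7 (value -5): max_ending_here = 8, max_so_far = 22

Maximum subarray: [2, 1, 15, 2, 2]
Maximum sum: 22

The maximum subarray is [2, 1, 15, 2, 2] with sum 22. This subarray runs from index 0 to index 4.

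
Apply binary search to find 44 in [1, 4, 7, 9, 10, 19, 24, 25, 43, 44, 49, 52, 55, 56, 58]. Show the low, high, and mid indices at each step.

Binary search for 44 in [1, 4, 7, 9, 10, 19, 24, 25, 43, 44, 49, 52, 55, 56, 58]:

lo=0, hi=14, mid=7, arr[mid]=25 -> 25 < 44, search right half
lo=8, hi=14, mid=11, arr[mid]=52 -> 52 > 44, search left half
lo=8, hi=10, mid=9, arr[mid]=44 -> Found target at index 9!

Binary search finds 44 at index 9 after 3 comparisons. The search repeatedly halves the search space by comparing with the middle element.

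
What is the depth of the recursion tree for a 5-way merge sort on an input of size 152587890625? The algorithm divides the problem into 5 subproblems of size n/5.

For divide and conquer with division factor 5:

Problem sizes at each level:
Level 0: 152587890625
Level 1: 30517578125
Level 2: 6103515625
Level 3: 1220703125
Level 4: 244140625
Level 5: 48828125
Level 6: 9765625
Level 7: 1953125
Level 8: 390625
Level 9: 78125
Level 10: 15625
Level 11: 3125
Level 12: 625
Level 13: 125
Level 14: 25
Level 15: 5
Level 16: 1

The root is level 0 and the size-1 base case is level 16 (the tree spans levels 0 through 16, i.e. 17 levels counting the root), so the depth is the number of divisions: log_5(152587890625) = 16

The recursion tree depth is log_5(152587890625) = 16. At each level, the problem size is divided by 5, so it takes 16 divisions to reduce to a base case of size 1. The algorithm makes 5 recursive calls at each level.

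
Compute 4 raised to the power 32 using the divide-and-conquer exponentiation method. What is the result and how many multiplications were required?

Computing 4^32 by squaring (build up from 4^1; each line after the first costs one multiplication):

4^1 = 4
4^2 = (4^1)^2 = 4^2 = 16
4^4 = (4^2)^2 = 16^2 = 256
4^8 = (4^4)^2 = 256^2 = 65536
4^16 = (4^8)^2 = 65536^2 = 4294967296
4^32 = (4^16)^2 = 4294967296^2 = 18446744073709551616

Result: 18446744073709551616
Multiplications needed: 5 (5 lines after 4^1)

4^32 = 18446744073709551616. Using exponentiation by squaring, this requires 5 multiplications. The key idea: if the exponent is even, square the half-power; if odd, multiply by the base once.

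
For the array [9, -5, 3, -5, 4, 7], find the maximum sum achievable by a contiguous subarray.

Using Kadane's algorithm on [9, -5, 3, -5, 4, 7]:

Scanning through the array:
Position 1 (value -5): max_ending_here = 4, max_so_far = 9
Position 2 (value 3): max_ending_here = 7, max_so_far = 9
Position 3 (value -5): max_ending_here = 2, max_so_far = 9
Position 4 (value 4): max_ending_here = 6, max_so_far = 9
Position 5 (value 7): max_ending_here = 13, max_so_far = 13

Maximum subarray: [9, -5, 3, -5, 4, 7]
Maximum sum: 13

The maximum subarray is [9, -5, 3, -5, 4, 7] with sum 13. This subarray runs from index 0 to index 5.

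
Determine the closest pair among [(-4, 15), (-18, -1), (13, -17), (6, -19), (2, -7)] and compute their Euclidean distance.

Computing all pairwise distances among 5 points:

d((-4, 15), (-18, -1)) = 21.2603
d((-4, 15), (13, -17)) = 36.2353
d((-4, 15), (6, -19)) = 35.4401
d((-4, 15), (2, -7)) = 22.8035
d((-18, -1), (13, -17)) = 34.8855
d((-18, -1), (6, -19)) = 30.0
d((-18, -1), (2, -7)) = 20.8806
d((13, -17), (6, -19)) = 7.2801 <-- minimum
d((13, -17), (2, -7)) = 14.8661
d((6, -19), (2, -7)) = 12.6491

Closest pair: (13, -17) and (6, -19) with distance 7.2801

The closest pair is (13, -17) and (6, -19) with Euclidean distance 7.2801. For 5 points, brute-force pairwise comparison is shown above. For large n, the divide-and-conquer algorithm (sort by x, recurse on halves, check the dividing strip) achieves O(n log n).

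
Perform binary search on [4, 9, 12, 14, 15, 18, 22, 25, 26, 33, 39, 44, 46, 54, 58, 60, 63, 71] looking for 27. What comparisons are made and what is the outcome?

Binary search for 27 in [4, 9, 12, 14, 15, 18, 22, 25, 26, 33, 39, 44, 46, 54, 58, 60, 63, 71]:

lo=0, hi=17, mid=8, arr[mid]=26 -> 26 < 27, search right half
lo=9, hi=17, mid=13, arr[mid]=54 -> 54 > 27, search left half
lo=9, hi=12, mid=10, arr[mid]=39 -> 39 > 27, search left half
lo=9, hi=9, mid=9, arr[mid]=33 -> 33 > 27, search left half
lo=9 > hi=8, target 27 not found

Binary search determines that 27 is not in the array after 4 comparisons. The search space was exhausted without finding the target.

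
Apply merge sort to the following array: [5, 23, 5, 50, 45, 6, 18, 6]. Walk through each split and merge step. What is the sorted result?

Merge sort trace:

Split: [5, 23, 5, 50, 45, 6, 18, 6] -> [5, 23, 5, 50] and [45, 6, 18, 6]
  Split: [5, 23, 5, 50] -> [5, 23] and [5, 50]
    Split: [5, 23] -> [5] and [23]
    Merge: [5] + [23] -> [5, 23]
    Split: [5, 50] -> [5] and [50]
    Merge: [5] + [50] -> [5, 50]
  Merge: [5, 23] + [5, 50] -> [5, 5, 23, 50]
  Split: [45, 6, 18, 6] -> [45, 6] and [18, 6]
    Split: [45, 6] -> [45] and [6]
    Merge: [45] + [6] -> [6, 45]
    Split: [18, 6] -> [18] and [6]
    Merge: [18] + [6] -> [6, 18]
  Merge: [6, 45] + [6, 18] -> [6, 6, 18, 45]
Merge: [5, 5, 23, 50] + [6, 6, 18, 45] -> [5, 5, 6, 6, 18, 23, 45, 50]

Final sorted array: [5, 5, 6, 6, 18, 23, 45, 50]

The merge sort proceeds by recursively splitting the array and merging sorted halves.
After all merges, the sorted array is [5, 5, 6, 6, 18, 23, 45, 50].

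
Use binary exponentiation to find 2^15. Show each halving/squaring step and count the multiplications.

Computing 2^15 by squaring (build up from 2^1; each line after the first costs one multiplication):

2^1 = 2
2^2 = (2^1)^2 = 2^2 = 4
2^3 = 2 * 2^2 = 2 * 4 = 8
2^6 = (2^3)^2 = 8^2 = 64
2^7 = 2 * 2^6 = 2 * 64 = 128
2^14 = (2^7)^2 = 128^2 = 16384
2^15 = 2 * 2^14 = 2 * 16384 = 32768

Result: 32768
Multiplications needed: 6 (6 lines after 2^1)

2^15 = 32768. Using exponentiation by squaring, this requires 6 multiplications. The key idea: if the exponent is even, square the half-power; if odd, multiply by the base once.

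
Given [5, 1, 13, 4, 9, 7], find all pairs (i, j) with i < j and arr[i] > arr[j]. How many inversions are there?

Finding inversions in [5, 1, 13, 4, 9, 7]:

(0, 1): arr[0]=5 > arr[1]=1
(0, 3): arr[0]=5 > arr[3]=4
(2, 3): arr[2]=13 > arr[3]=4
(2, 4): arr[2]=13 > arr[4]=9
(2, 5): arr[2]=13 > arr[5]=7
(4, 5): arr[4]=9 > arr[5]=7

Total inversions: 6

The array has 6 inversion(s): (0,1), (0,3), (2,3), (2,4), (2,5), (4,5). Each pair (i,j) satisfies i < j and arr[i] > arr[j].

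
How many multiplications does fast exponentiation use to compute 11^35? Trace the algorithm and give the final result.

Computing 11^35 by squaring (build up from 11^1; each line after the first costs one multiplication):

11^1 = 11
11^2 = (11^1)^2 = 11^2 = 121
11^4 = (11^2)^2 = 121^2 = 14641
11^8 = (11^4)^2 = 14641^2 = 214358881
11^16 = (11^8)^2 = 214358881^2 = 45949729863572161
11^17 = 11 * 11^16 = 11 * 45949729863572161 = 505447028499293771
11^34 = (11^17)^2 = 505447028499293771^2 = 255476698618765889551019445759400441
11^35 = 11 * 11^34 = 11 * 255476698618765889551019445759400441 = 2810243684806424785061213903353404851

Result: 2810243684806424785061213903353404851
Multiplications needed: 7 (7 lines after 11^1)

11^35 = 2810243684806424785061213903353404851. Using exponentiation by squaring, this requires 7 multiplications. The key idea: if the exponent is even, square the half-power; if odd, multiply by the base once.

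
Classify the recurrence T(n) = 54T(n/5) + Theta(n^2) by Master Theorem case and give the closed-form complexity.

Master Theorem for T(n) = 54T(n/5) + O(n^2):

a = 54, b = 5, c = 2
log_b(a) = log_5(54) = 2.4785

Case 1: c = 2 < log_5(54) = 2.4785
T(n) = O(n^(log_5 54))

For T(n) = 54T(n/5) + O(n^2): log_5(54) = 2.4785. This is Case 1 of the Master Theorem (c < log_b(a), work dominated by leaves), giving O(n^(log_5 54)).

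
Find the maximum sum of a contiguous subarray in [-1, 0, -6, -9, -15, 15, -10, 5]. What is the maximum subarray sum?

Using Kadane's algorithm on [-1, 0, -6, -9, -15, 15, -10, 5]:

Scanning through the array:
Position 1 (value 0): max_ending_here = 0, max_so_far = 0
Position 2 (value -6): max_ending_here = -6, max_so_far = 0
Position 3 (value -9): max_ending_here = -9, max_so_far = 0
Position 4 (value -15): max_ending_here = -15, max_so_far = 0
Position 5 (value 15): max_ending_here = 15, max_so_far = 15
Position 6 (value -10): max_ending_here = 5, max_so_far = 15
Position 7 (value 5): max_ending_here = 10, max_so_far = 15

Maximum subarray: [15]
Maximum sum: 15

The maximum subarray is [15] with sum 15. This subarray runs from index 5 to index 5.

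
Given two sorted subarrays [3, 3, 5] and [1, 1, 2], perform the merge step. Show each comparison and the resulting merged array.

Merging process:

Compare 3 vs 1: take 1 from right. Merged: [1]
Compare 3 vs 1: take 1 from right. Merged: [1, 1]
Compare 3 vs 2: take 2 from right. Merged: [1, 1, 2]
Append remaining from left: [3, 3, 5]. Merged: [1, 1, 2, 3, 3, 5]

Final merged array: [1, 1, 2, 3, 3, 5]
Total comparisons: 3

The merged array is [1, 1, 2, 3, 3, 5], requiring 3 comparisons. The merge step runs in O(n) time where n is the total number of elements.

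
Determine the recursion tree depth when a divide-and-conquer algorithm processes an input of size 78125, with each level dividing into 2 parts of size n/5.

For divide and conquer with division factor 5:

Problem sizes at each level:
Level 0: 78125
Level 1: 15625
Level 2: 3125
Level 3: 625
Level 4: 125
Level 5: 25
Level 6: 5
Level 7: 1

The root is level 0 and the size-1 base case is level 7 (the tree spans levels 0 through 7, i.e. 8 levels counting the root), so the depth is the number of divisions: log_5(78125) = 7

The recursion tree depth is log_5(78125) = 7. At each level, the problem size is divided by 5, so it takes 7 divisions to reduce to a base case of size 1. The algorithm makes 2 recursive calls at each level.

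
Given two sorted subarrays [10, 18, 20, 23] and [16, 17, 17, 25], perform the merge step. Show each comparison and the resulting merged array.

Merging process:

Compare 10 vs 16: take 10 from left. Merged: [10]
Compare 18 vs 16: take 16 from right. Merged: [10, 16]
Compare 18 vs 17: take 17 from right. Merged: [10, 16, 17]
Compare 18 vs 17: take 17 from right. Merged: [10, 16, 17, 17]
Compare 18 vs 25: take 18 from left. Merged: [10, 16, 17, 17, 18]
Compare 20 vs 25: take 20 from left. Merged: [10, 16, 17, 17, 18, 20]
Compare 23 vs 25: take 23 from left. Merged: [10, 16, 17, 17, 18, 20, 23]
Append remaining from right: [25]. Merged: [10, 16, 17, 17, 18, 20, 23, 25]

Final merged array: [10, 16, 17, 17, 18, 20, 23, 25]
Total comparisons: 7

The merged array is [10, 16, 17, 17, 18, 20, 23, 25], requiring 7 comparisons. The merge step runs in O(n) time where n is the total number of elements.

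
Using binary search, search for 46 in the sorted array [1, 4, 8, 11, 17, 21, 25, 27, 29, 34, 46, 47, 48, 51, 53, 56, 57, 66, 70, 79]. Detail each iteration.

Binary search for 46 in [1, 4, 8, 11, 17, 21, 25, 27, 29, 34, 46, 47, 48, 51, 53, 56, 57, 66, 70, 79]:

lo=0, hi=19, mid=9, arr[mid]=34 -> 34 < 46, search right half
lo=10, hi=19, mid=14, arr[mid]=53 -> 53 > 46, search left half
lo=10, hi=13, mid=11, arr[mid]=47 -> 47 > 46, search left half
lo=10, hi=10, mid=10, arr[mid]=46 -> Found target at index 10!

Binary search finds 46 at index 10 after 4 comparisons. The search repeatedly halves the search space by comparing with the middle element.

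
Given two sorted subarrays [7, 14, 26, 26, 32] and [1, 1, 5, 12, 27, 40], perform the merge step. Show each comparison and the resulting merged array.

Merging process:

Compare 7 vs 1: take 1 from right. Merged: [1]
Compare 7 vs 1: take 1 from right. Merged: [1, 1]
Compare 7 vs 5: take 5 from right. Merged: [1, 1, 5]
Compare 7 vs 12: take 7 from left. Merged: [1, 1, 5, 7]
Compare 14 vs 12: take 12 from right. Merged: [1, 1, 5, 7, 12]
Compare 14 vs 27: take 14 from left. Merged: [1, 1, 5, 7, 12, 14]
Compare 26 vs 27: take 26 from left. Merged: [1, 1, 5, 7, 12, 14, 26]
Compare 26 vs 27: take 26 from left. Merged: [1, 1, 5, 7, 12, 14, 26, 26]
Compare 32 vs 27: take 27 from right. Merged: [1, 1, 5, 7, 12, 14, 26, 26, 27]
Compare 32 vs 40: take 32 from left. Merged: [1, 1, 5, 7, 12, 14, 26, 26, 27, 32]
Append remaining from right: [40]. Merged: [1, 1, 5, 7, 12, 14, 26, 26, 27, 32, 40]

Final merged array: [1, 1, 5, 7, 12, 14, 26, 26, 27, 32, 40]
Total comparisons: 10

The merged array is [1, 1, 5, 7, 12, 14, 26, 26, 27, 32, 40], requiring 10 comparisons. The merge step runs in O(n) time where n is the total number of elements.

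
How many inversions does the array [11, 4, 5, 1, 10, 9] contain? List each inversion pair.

Finding inversions in [11, 4, 5, 1, 10, 9]:

(0, 1): arr[0]=11 > arr[1]=4
(0, 2): arr[0]=11 > arr[2]=5
(0, 3): arr[0]=11 > arr[3]=1
(0, 4): arr[0]=11 > arr[4]=10
(0, 5): arr[0]=11 > arr[5]=9
(1, 3): arr[1]=4 > arr[3]=1
(2, 3): arr[2]=5 > arr[3]=1
(4, 5): arr[4]=10 > arr[5]=9

Total inversions: 8

The array has 8 inversion(s): (0,1), (0,2), (0,3), (0,4), (0,5), (1,3), (2,3), (4,5). Each pair (i,j) satisfies i < j and arr[i] > arr[j].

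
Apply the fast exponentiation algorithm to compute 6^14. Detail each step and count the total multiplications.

Computing 6^14 by squaring (build up from 6^1; each line after the first costs one multiplication):

6^1 = 6
6^2 = (6^1)^2 = 6^2 = 36
6^3 = 6 * 6^2 = 6 * 36 = 216
6^6 = (6^3)^2 = 216^2 = 46656
6^7 = 6 * 6^6 = 6 * 46656 = 279936
6^14 = (6^7)^2 = 279936^2 = 78364164096

Result: 78364164096
Multiplications needed: 5 (5 lines after 6^1)

6^14 = 78364164096. Using exponentiation by squaring, this requires 5 multiplications. The key idea: if the exponent is even, square the half-power; if odd, multiply by the base once.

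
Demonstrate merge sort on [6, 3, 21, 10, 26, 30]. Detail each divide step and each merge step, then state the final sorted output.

Merge sort trace:

Split: [6, 3, 21, 10, 26, 30] -> [6, 3, 21] and [10, 26, 30]
  Split: [6, 3, 21] -> [6] and [3, 21]
    Split: [3, 21] -> [3] and [21]
    Merge: [3] + [21] -> [3, 21]
  Merge: [6] + [3, 21] -> [3, 6, 21]
  Split: [10, 26, 30] -> [10] and [26, 30]
    Split: [26, 30] -> [26] and [30]
    Merge: [26] + [30] -> [26, 30]
  Merge: [10] + [26, 30] -> [10, 26, 30]
Merge: [3, 6, 21] + [10, 26, 30] -> [3, 6, 10, 21, 26, 30]

Final sorted array: [3, 6, 10, 21, 26, 30]

The merge sort proceeds by recursively splitting the array and merging sorted halves.
After all merges, the sorted array is [3, 6, 10, 21, 26, 30].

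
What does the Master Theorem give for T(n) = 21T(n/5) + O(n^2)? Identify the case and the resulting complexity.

Master Theorem for T(n) = 21T(n/5) + O(n^2):

a = 21, b = 5, c = 2
log_b(a) = log_5(21) = 1.8917

Case 3: c = 2 > log_5(21) = 1.8917
T(n) = O(n^2) = O(n^2)

For T(n) = 21T(n/5) + O(n^2): log_5(21) = 1.8917. This is Case 3 of the Master Theorem (c > log_b(a), work dominated by root), giving O(n^2).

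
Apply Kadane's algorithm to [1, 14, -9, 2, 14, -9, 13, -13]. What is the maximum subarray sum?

Using Kadane's algorithm on [1, 14, -9, 2, 14, -9, 13, -13]:

Scanning through the array:
Position 1 (value 14): max_ending_here = 15, max_so_far = 15
Position 2 (value -9): max_ending_here = 6, max_so_far = 15
Position 3 (value 2): max_ending_here = 8, max_so_far = 15
Position 4 (value 14): max_ending_here = 22, max_so_far = 22
Position 5 (value -9): max_ending_here = 13, max_so_far = 22
Position 6 (value 13): max_ending_here = 26, max_so_far = 26
Position 7 (value -13): max_ending_here = 13, max_so_far = 26

Maximum subarray: [1, 14, -9, 2, 14, -9, 13]
Maximum sum: 26

The maximum subarray is [1, 14, -9, 2, 14, -9, 13] with sum 26. This subarray runs from index 0 to index 6.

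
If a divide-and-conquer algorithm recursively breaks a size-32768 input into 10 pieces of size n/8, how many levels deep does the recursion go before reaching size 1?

For divide and conquer with division factor 8:

Problem sizes at each level:
Level 0: 32768
Level 1: 4096
Level 2: 512
Level 3: 64
Level 4: 8
Level 5: 1

The root is level 0 and the size-1 base case is level 5 (the tree spans levels 0 through 5, i.e. 6 levels counting the root), so the depth is the number of divisions: log_8(32768) = 5

The recursion tree depth is log_8(32768) = 5. At each level, the problem size is divided by 8, so it takes 5 divisions to reduce to a base case of size 1. The algorithm makes 10 recursive calls at each level.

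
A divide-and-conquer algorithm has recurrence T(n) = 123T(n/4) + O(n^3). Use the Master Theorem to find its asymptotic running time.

Master Theorem for T(n) = 123T(n/4) + O(n^3):

a = 123, b = 4, c = 3
log_b(a) = log_4(123) = 3.4713

Case 1: c = 3 < log_4(123) = 3.4713
T(n) = O(n^(log_4 123))

For T(n) = 123T(n/4) + O(n^3): log_4(123) = 3.4713. This is Case 1 of the Master Theorem (c < log_b(a), work dominated by leaves), giving O(n^(log_4 123)).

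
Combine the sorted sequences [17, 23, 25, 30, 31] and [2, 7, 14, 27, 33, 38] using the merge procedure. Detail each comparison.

Merging process:

Compare 17 vs 2: take 2 from right. Merged: [2]
Compare 17 vs 7: take 7 from right. Merged: [2, 7]
Compare 17 vs 14: take 14 from right. Merged: [2, 7, 14]
Compare 17 vs 27: take 17 from left. Merged: [2, 7, 14, 17]
Compare 23 vs 27: take 23 from left. Merged: [2, 7, 14, 17, 23]
Compare 25 vs 27: take 25 from left. Merged: [2, 7, 14, 17, 23, 25]
Compare 30 vs 27: take 27 from right. Merged: [2, 7, 14, 17, 23, 25, 27]
Compare 30 vs 33: take 30 from left. Merged: [2, 7, 14, 17, 23, 25, 27, 30]
Compare 31 vs 33: take 31 from left. Merged: [2, 7, 14, 17, 23, 25, 27, 30, 31]
Append remaining from right: [33, 38]. Merged: [2, 7, 14, 17, 23, 25, 27, 30, 31, 33, 38]

Final merged array: [2, 7, 14, 17, 23, 25, 27, 30, 31, 33, 38]
Total comparisons: 9

The merged array is [2, 7, 14, 17, 23, 25, 27, 30, 31, 33, 38], requiring 9 comparisons. The merge step runs in O(n) time where n is the total number of elements.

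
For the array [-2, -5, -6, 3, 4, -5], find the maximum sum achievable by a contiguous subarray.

Using Kadane's algorithm on [-2, -5, -6, 3, 4, -5]:

Scanning through the array:
Position 1 (value -5): max_ending_here = -5, max_so_far = -2
Position 2 (value -6): max_ending_here = -6, max_so_far = -2
Position 3 (value 3): max_ending_here = 3, max_so_far = 3
Position 4 (value 4): max_ending_here = 7, max_so_far = 7
Position 5 (value -5): max_ending_here = 2, max_so_far = 7

Maximum subarray: [3, 4]
Maximum sum: 7

The maximum subarray is [3, 4] with sum 7. This subarray runs from index 3 to index 4.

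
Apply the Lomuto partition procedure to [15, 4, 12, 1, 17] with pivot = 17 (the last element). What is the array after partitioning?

Lomuto partition with pivot = 17:

Initial array: [15, 4, 12, 1, 17]

arr[0]=15 <= 17: swap with position 0, array becomes [15, 4, 12, 1, 17]
arr[1]=4 <= 17: swap with position 1, array becomes [15, 4, 12, 1, 17]
arr[2]=12 <= 17: swap with position 2, array becomes [15, 4, 12, 1, 17]
arr[3]=1 <= 17: swap with position 3, array becomes [15, 4, 12, 1, 17]

Place pivot at position 4: [15, 4, 12, 1, 17]
Pivot position: 4

After partitioning with pivot 17, the array becomes [15, 4, 12, 1, 17]. The pivot is placed at index 4. All elements to the left of the pivot are <= 17, and all elements to the right are > 17.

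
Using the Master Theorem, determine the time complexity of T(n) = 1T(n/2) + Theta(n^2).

Master Theorem for T(n) = 1T(n/2) + O(n^2):

a = 1, b = 2, c = 2
log_b(a) = log_2(1) = 0.0000

Case 3: c = 2 > log_2(1) = 0.0000
T(n) = O(n^2) = O(n^2)

For T(n) = 1T(n/2) + O(n^2): log_2(1) = 0.0000. This is Case 3 of the Master Theorem (c > log_b(a), work dominated by root), giving O(n^2).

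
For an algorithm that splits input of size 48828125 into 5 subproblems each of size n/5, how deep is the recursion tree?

For divide and conquer with division factor 5:

Problem sizes at each level:
Level 0: 48828125
Level 1: 9765625
Level 2: 1953125
Level 3: 390625
Level 4: 78125
Level 5: 15625
Level 6: 3125
Level 7: 625
Level 8: 125
Level 9: 25
Level 10: 5
Level 11: 1

The root is level 0 and the size-1 base case is level 11 (the tree spans levels 0 through 11, i.e. 12 levels counting the root), so the depth is the number of divisions: log_5(48828125) = 11

The recursion tree depth is log_5(48828125) = 11. At each level, the problem size is divided by 5, so it takes 11 divisions to reduce to a base case of size 1. The algorithm makes 5 recursive calls at each level.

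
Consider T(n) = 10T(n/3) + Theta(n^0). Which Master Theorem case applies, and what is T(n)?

Master Theorem for T(n) = 10T(n/3) + O(n^0):

a = 10, b = 3, c = 0
log_b(a) = log_3(10) = 2.0959

Case 1: c = 0 < log_3(10) = 2.0959
T(n) = O(n^(log_3 10))

For T(n) = 10T(n/3) + O(n^0): log_3(10) = 2.0959. This is Case 1 of the Master Theorem (c < log_b(a), work dominated by leaves), giving O(n^(log_3 10)).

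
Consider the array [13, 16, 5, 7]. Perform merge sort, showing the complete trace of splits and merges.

Merge sort trace:

Split: [13, 16, 5, 7] -> [13, 16] and [5, 7]
  Split: [13, 16] -> [13] and [16]
  Merge: [13] + [16] -> [13, 16]
  Split: [5, 7] -> [5] and [7]
  Merge: [5] + [7] -> [5, 7]
Merge: [13, 16] + [5, 7] -> [5, 7, 13, 16]

Final sorted array: [5, 7, 13, 16]

The merge sort proceeds by recursively splitting the array and merging sorted halves.
After all merges, the sorted array is [5, 7, 13, 16].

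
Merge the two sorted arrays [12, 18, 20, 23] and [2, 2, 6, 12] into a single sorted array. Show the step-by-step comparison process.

Merging process:

Compare 12 vs 2: take 2 from right. Merged: [2]
Compare 12 vs 2: take 2 from right. Merged: [2, 2]
Compare 12 vs 6: take 6 from right. Merged: [2, 2, 6]
Compare 12 vs 12: take 12 from left. Merged: [2, 2, 6, 12]
Compare 18 vs 12: take 12 from right. Merged: [2, 2, 6, 12, 12]
Append remaining from left: [18, 20, 23]. Merged: [2, 2, 6, 12, 12, 18, 20, 23]

Final merged array: [2, 2, 6, 12, 12, 18, 20, 23]
Total comparisons: 5

The merged array is [2, 2, 6, 12, 12, 18, 20, 23], requiring 5 comparisons. The merge step runs in O(n) time where n is the total number of elements.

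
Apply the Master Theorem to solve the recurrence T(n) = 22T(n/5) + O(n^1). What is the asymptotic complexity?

Master Theorem for T(n) = 22T(n/5) + O(n^1):

a = 22, b = 5, c = 1
log_b(a) = log_5(22) = 1.9206

Case 1: c = 1 < log_5(22) = 1.9206
T(n) = O(n^(log_5 22))

For T(n) = 22T(n/5) + O(n^1): log_5(22) = 1.9206. This is Case 1 of the Master Theorem (c < log_b(a), work dominated by leaves), giving O(n^(log_5 22)).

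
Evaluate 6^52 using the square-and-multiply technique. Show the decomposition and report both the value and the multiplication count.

Computing 6^52 by squaring (build up from 6^1; each line after the first costs one multiplication):

6^1 = 6
6^2 = (6^1)^2 = 6^2 = 36
6^3 = 6 * 6^2 = 6 * 36 = 216
6^6 = (6^3)^2 = 216^2 = 46656
6^12 = (6^6)^2 = 46656^2 = 2176782336
6^13 = 6 * 6^12 = 6 * 2176782336 = 13060694016
6^26 = (6^13)^2 = 13060694016^2 = 170581728179578208256
6^52 = (6^26)^2 = 170581728179578208256^2 = 29098125988731506183153025616435306561536

Result: 29098125988731506183153025616435306561536
Multiplications needed: 7 (7 lines after 6^1)

6^52 = 29098125988731506183153025616435306561536. Using exponentiation by squaring, this requires 7 multiplications. The key idea: if the exponent is even, square the half-power; if odd, multiply by the base once.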